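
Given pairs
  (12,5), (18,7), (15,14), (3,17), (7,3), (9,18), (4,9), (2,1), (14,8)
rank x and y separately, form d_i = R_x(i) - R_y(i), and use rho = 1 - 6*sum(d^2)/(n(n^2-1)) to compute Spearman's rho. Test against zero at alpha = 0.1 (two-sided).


Step 1: Rank x and y separately (midranks; no ties here).
rank(x): 12->6, 18->9, 15->8, 3->2, 7->4, 9->5, 4->3, 2->1, 14->7
rank(y): 5->3, 7->4, 14->7, 17->8, 3->2, 18->9, 9->6, 1->1, 8->5
Step 2: d_i = R_x(i) - R_y(i); compute d_i^2.
  (6-3)^2=9, (9-4)^2=25, (8-7)^2=1, (2-8)^2=36, (4-2)^2=4, (5-9)^2=16, (3-6)^2=9, (1-1)^2=0, (7-5)^2=4
sum(d^2) = 104.
Step 3: rho = 1 - 6*104 / (9*(9^2 - 1)) = 1 - 624/720 = 0.133333.
Step 4: Under H0, t = rho * sqrt((n-2)/(1-rho^2)) = 0.3559 ~ t(7).
Step 5: Two-sided p-value from the t-distribution with 7 df = 0.732368.
Step 6: alpha = 0.1. fail to reject H0.

rho = 0.1333, p = 0.732368, fail to reject H0 at alpha = 0.1.


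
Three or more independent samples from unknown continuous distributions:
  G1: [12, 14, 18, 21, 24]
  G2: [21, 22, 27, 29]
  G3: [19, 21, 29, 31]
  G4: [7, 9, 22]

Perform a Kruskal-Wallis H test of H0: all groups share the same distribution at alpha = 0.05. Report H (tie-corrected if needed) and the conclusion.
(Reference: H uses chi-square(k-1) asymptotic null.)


Step 1: Combine all N = 16 observations and assign midranks.
sorted (value, group, rank): (7,G4,1), (9,G4,2), (12,G1,3), (14,G1,4), (18,G1,5), (19,G3,6), (21,G1,8), (21,G2,8), (21,G3,8), (22,G2,10.5), (22,G4,10.5), (24,G1,12), (27,G2,13), (29,G2,14.5), (29,G3,14.5), (31,G3,16)
Step 2: Sum ranks within each group.
R_1 = 32 (n_1 = 5)
R_2 = 46 (n_2 = 4)
R_3 = 44.5 (n_3 = 4)
R_4 = 13.5 (n_4 = 3)
Step 3: H = 12/(N(N+1)) * sum(R_i^2/n_i) - 3(N+1)
     = 12/(16*17) * (32^2/5 + 46^2/4 + 44.5^2/4 + 13.5^2/3) - 3*17
     = 0.044118 * 1289.61 - 51
     = 5.894669.
Step 4: Ties present; correction factor C = 1 - 36/(16^3 - 16) = 0.991176. Corrected H = 5.894669 / 0.991176 = 5.947144.
Step 5: Under H0, H ~ chi^2(3); p-value = 0.114210.
Step 6: alpha = 0.05. fail to reject H0.

H = 5.9471, df = 3, p = 0.114210, fail to reject H0.


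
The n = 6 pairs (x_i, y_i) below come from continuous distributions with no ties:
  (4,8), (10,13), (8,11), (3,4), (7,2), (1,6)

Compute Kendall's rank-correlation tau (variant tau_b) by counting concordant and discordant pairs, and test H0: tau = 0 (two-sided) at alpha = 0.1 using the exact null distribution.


Step 1: Enumerate the 15 unordered pairs (i,j) with i<j and classify each by sign(x_j-x_i) * sign(y_j-y_i).
  (1,2):dx=+6,dy=+5->C; (1,3):dx=+4,dy=+3->C; (1,4):dx=-1,dy=-4->C; (1,5):dx=+3,dy=-6->D
  (1,6):dx=-3,dy=-2->C; (2,3):dx=-2,dy=-2->C; (2,4):dx=-7,dy=-9->C; (2,5):dx=-3,dy=-11->C
  (2,6):dx=-9,dy=-7->C; (3,4):dx=-5,dy=-7->C; (3,5):dx=-1,dy=-9->C; (3,6):dx=-7,dy=-5->C
  (4,5):dx=+4,dy=-2->D; (4,6):dx=-2,dy=+2->D; (5,6):dx=-6,dy=+4->D
Step 2: C = 11, D = 4, total pairs = 15.
Step 3: tau = (C - D)/(n(n-1)/2) = (11 - 4)/15 = 0.466667.
Step 4: Exact two-sided p-value (enumerate n! = 720 permutations of y under H0): p = 0.272222.
Step 5: alpha = 0.1. fail to reject H0.

tau_b = 0.4667 (C=11, D=4), p = 0.272222, fail to reject H0.


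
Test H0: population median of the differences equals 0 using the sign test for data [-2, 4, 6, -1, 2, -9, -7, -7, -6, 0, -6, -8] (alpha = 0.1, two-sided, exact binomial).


Step 1: Discard zero differences. Original n = 12; n_eff = number of nonzero differences = 11.
Nonzero differences (with sign): -2, +4, +6, -1, +2, -9, -7, -7, -6, -6, -8
Step 2: Count signs: positive = 3, negative = 8.
Step 3: Under H0: P(positive) = 0.5, so the number of positives S ~ Bin(11, 0.5).
Step 4: Two-sided exact p-value = sum of Bin(11,0.5) probabilities at or below the observed probability = 0.226562.
Step 5: alpha = 0.1. fail to reject H0.

n_eff = 11, pos = 3, neg = 8, p = 0.226562, fail to reject H0.


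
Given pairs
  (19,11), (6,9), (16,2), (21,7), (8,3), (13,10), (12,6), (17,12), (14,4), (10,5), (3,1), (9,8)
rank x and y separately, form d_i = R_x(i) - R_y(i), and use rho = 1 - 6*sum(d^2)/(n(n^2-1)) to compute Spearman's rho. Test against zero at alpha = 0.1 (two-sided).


Step 1: Rank x and y separately (midranks; no ties here).
rank(x): 19->11, 6->2, 16->9, 21->12, 8->3, 13->7, 12->6, 17->10, 14->8, 10->5, 3->1, 9->4
rank(y): 11->11, 9->9, 2->2, 7->7, 3->3, 10->10, 6->6, 12->12, 4->4, 5->5, 1->1, 8->8
Step 2: d_i = R_x(i) - R_y(i); compute d_i^2.
  (11-11)^2=0, (2-9)^2=49, (9-2)^2=49, (12-7)^2=25, (3-3)^2=0, (7-10)^2=9, (6-6)^2=0, (10-12)^2=4, (8-4)^2=16, (5-5)^2=0, (1-1)^2=0, (4-8)^2=16
sum(d^2) = 168.
Step 3: rho = 1 - 6*168 / (12*(12^2 - 1)) = 1 - 1008/1716 = 0.412587.
Step 4: Under H0, t = rho * sqrt((n-2)/(1-rho^2)) = 1.4323 ~ t(10).
Step 5: Two-sided p-value from the t-distribution with 10 df = 0.182564.
Step 6: alpha = 0.1. fail to reject H0.

rho = 0.4126, p = 0.182564, fail to reject H0 at alpha = 0.1.


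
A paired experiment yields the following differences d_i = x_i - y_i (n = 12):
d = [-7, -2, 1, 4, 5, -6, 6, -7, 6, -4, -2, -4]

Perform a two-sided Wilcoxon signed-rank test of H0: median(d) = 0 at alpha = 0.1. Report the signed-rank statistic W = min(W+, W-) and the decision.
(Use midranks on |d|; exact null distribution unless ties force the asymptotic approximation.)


Step 1: Drop any zero differences (none here) and take |d_i|.
|d| = [7, 2, 1, 4, 5, 6, 6, 7, 6, 4, 2, 4]
Step 2: Midrank |d_i| (ties get averaged ranks).
ranks: |7|->11.5, |2|->2.5, |1|->1, |4|->5, |5|->7, |6|->9, |6|->9, |7|->11.5, |6|->9, |4|->5, |2|->2.5, |4|->5
Step 3: Attach original signs; sum ranks with positive sign and with negative sign.
W+ = 1 + 5 + 7 + 9 + 9 = 31
W- = 11.5 + 2.5 + 9 + 11.5 + 5 + 2.5 + 5 = 47
(Check: W+ + W- = 78 should equal n(n+1)/2 = 78.)
Step 4: Test statistic W = min(W+, W-) = 31.
Step 5: Ties in |d|, so use the tie-corrected normal approximation.
        E[W] = n(n+1)/4 = 12*13/4 = 39.
        Tie groups: |d|=2 (t=2), |d|=4 (t=3), |d|=6 (t=3), |d|=7 (t=2); sum(t^3 - t) = 60.
        Var[W] = n(n+1)(2n+1)/24 - sum(t^3-t)/48 = 3900/24 - 60/48 = 161.25.
        z = (W - E[W]) / sqrt(Var[W]) = (31 - 39) / 12.6984 = -0.6300.
        Two-sided p = 2*Phi(z) = 0.528695.
Step 6: alpha = 0.1. fail to reject H0.

W+ = 31, W- = 47, W = min = 31, p = 0.528695, fail to reject H0.


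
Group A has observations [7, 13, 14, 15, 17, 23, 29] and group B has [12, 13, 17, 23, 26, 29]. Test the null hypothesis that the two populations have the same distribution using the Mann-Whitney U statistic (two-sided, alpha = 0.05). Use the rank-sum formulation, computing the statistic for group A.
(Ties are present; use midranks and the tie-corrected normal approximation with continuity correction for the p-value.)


Step 1: Combine and sort all 13 observations; assign midranks.
sorted (value, group): (7,X), (12,Y), (13,X), (13,Y), (14,X), (15,X), (17,X), (17,Y), (23,X), (23,Y), (26,Y), (29,X), (29,Y)
ranks: 7->1, 12->2, 13->3.5, 13->3.5, 14->5, 15->6, 17->7.5, 17->7.5, 23->9.5, 23->9.5, 26->11, 29->12.5, 29->12.5
Step 2: Rank sum for X: R1 = 1 + 3.5 + 5 + 6 + 7.5 + 9.5 + 12.5 = 45.
Step 3: U_X = R1 - n1(n1+1)/2 = 45 - 7*8/2 = 45 - 28 = 17.
       U_Y = n1*n2 - U_X = 42 - 17 = 25.
Step 4: Ties are present, so use the tie-corrected normal approximation (with continuity correction) for the p-value.
Step 5: p-value = 0.615126; compare to alpha = 0.05. fail to reject H0.

U_X = 17, p = 0.615126, fail to reject H0 at alpha = 0.05.


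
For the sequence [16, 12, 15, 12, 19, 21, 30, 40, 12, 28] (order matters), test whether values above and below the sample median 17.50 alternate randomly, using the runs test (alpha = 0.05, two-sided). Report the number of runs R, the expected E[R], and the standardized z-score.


Step 1: Compute median = 17.50; label A = above, B = below.
Labels in order: BBBBAAAABA  (n_A = 5, n_B = 5)
Step 2: Count runs R = 4.
Step 3: Under H0 (random ordering), E[R] = 2*n_A*n_B/(n_A+n_B) + 1 = 2*5*5/10 + 1 = 6.0000.
        Var[R] = 2*n_A*n_B*(2*n_A*n_B - n_A - n_B) / ((n_A+n_B)^2 * (n_A+n_B-1)) = 2000/900 = 2.2222.
        SD[R] = 1.4907.
Step 4: Continuity-corrected z = (R + 0.5 - E[R]) / SD[R] = (4 + 0.5 - 6.0000) / 1.4907 = -1.0062.
Step 5: Two-sided p-value via normal approximation = 2*(1 - Phi(|z|)) = 0.314305.
Step 6: alpha = 0.05. fail to reject H0.

R = 4, z = -1.0062, p = 0.314305, fail to reject H0.


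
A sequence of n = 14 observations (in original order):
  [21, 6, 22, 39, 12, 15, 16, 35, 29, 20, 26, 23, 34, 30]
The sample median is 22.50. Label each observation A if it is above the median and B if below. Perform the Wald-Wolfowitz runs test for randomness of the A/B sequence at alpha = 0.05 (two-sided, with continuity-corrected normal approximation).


Step 1: Compute median = 22.50; label A = above, B = below.
Labels in order: BBBABBBAABAAAA  (n_A = 7, n_B = 7)
Step 2: Count runs R = 6.
Step 3: Under H0 (random ordering), E[R] = 2*n_A*n_B/(n_A+n_B) + 1 = 2*7*7/14 + 1 = 8.0000.
        Var[R] = 2*n_A*n_B*(2*n_A*n_B - n_A - n_B) / ((n_A+n_B)^2 * (n_A+n_B-1)) = 8232/2548 = 3.2308.
        SD[R] = 1.7974.
Step 4: Continuity-corrected z = (R + 0.5 - E[R]) / SD[R] = (6 + 0.5 - 8.0000) / 1.7974 = -0.8345.
Step 5: Two-sided p-value via normal approximation = 2*(1 - Phi(|z|)) = 0.403986.
Step 6: alpha = 0.05. fail to reject H0.

R = 6, z = -0.8345, p = 0.403986, fail to reject H0.


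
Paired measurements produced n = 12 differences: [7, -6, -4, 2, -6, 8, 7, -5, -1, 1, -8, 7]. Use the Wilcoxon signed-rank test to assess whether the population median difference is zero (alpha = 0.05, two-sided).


Step 1: Drop any zero differences (none here) and take |d_i|.
|d| = [7, 6, 4, 2, 6, 8, 7, 5, 1, 1, 8, 7]
Step 2: Midrank |d_i| (ties get averaged ranks).
ranks: |7|->9, |6|->6.5, |4|->4, |2|->3, |6|->6.5, |8|->11.5, |7|->9, |5|->5, |1|->1.5, |1|->1.5, |8|->11.5, |7|->9
Step 3: Attach original signs; sum ranks with positive sign and with negative sign.
W+ = 9 + 3 + 11.5 + 9 + 1.5 + 9 = 43
W- = 6.5 + 4 + 6.5 + 5 + 1.5 + 11.5 = 35
(Check: W+ + W- = 78 should equal n(n+1)/2 = 78.)
Step 4: Test statistic W = min(W+, W-) = 35.
Step 5: Ties in |d|, so use the tie-corrected normal approximation.
        E[W] = n(n+1)/4 = 12*13/4 = 39.
        Tie groups: |d|=1 (t=2), |d|=6 (t=2), |d|=7 (t=3), |d|=8 (t=2); sum(t^3 - t) = 42.
        Var[W] = n(n+1)(2n+1)/24 - sum(t^3-t)/48 = 3900/24 - 42/48 = 161.625.
        z = (W - E[W]) / sqrt(Var[W]) = (35 - 39) / 12.7132 = -0.3146.
        Two-sided p = 2*Phi(z) = 0.753040.
Step 6: alpha = 0.05. fail to reject H0.

W+ = 43, W- = 35, W = min = 35, p = 0.753040, fail to reject H0.


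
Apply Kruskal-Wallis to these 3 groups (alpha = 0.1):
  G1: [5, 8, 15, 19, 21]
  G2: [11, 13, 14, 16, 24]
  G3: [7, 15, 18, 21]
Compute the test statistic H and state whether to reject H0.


Step 1: Combine all N = 14 observations and assign midranks.
sorted (value, group, rank): (5,G1,1), (7,G3,2), (8,G1,3), (11,G2,4), (13,G2,5), (14,G2,6), (15,G1,7.5), (15,G3,7.5), (16,G2,9), (18,G3,10), (19,G1,11), (21,G1,12.5), (21,G3,12.5), (24,G2,14)
Step 2: Sum ranks within each group.
R_1 = 35 (n_1 = 5)
R_2 = 38 (n_2 = 5)
R_3 = 32 (n_3 = 4)
Step 3: H = 12/(N(N+1)) * sum(R_i^2/n_i) - 3(N+1)
     = 12/(14*15) * (35^2/5 + 38^2/5 + 32^2/4) - 3*15
     = 0.057143 * 789.8 - 45
     = 0.131429.
Step 4: Ties present; correction factor C = 1 - 12/(14^3 - 14) = 0.995604. Corrected H = 0.131429 / 0.995604 = 0.132009.
Step 5: Under H0, H ~ chi^2(2); p-value = 0.936127.
Step 6: alpha = 0.1. fail to reject H0.

H = 0.1320, df = 2, p = 0.936127, fail to reject H0.


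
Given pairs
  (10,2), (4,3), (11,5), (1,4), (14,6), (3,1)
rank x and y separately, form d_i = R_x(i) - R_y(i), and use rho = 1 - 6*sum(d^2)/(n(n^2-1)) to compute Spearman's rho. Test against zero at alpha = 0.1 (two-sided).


Step 1: Rank x and y separately (midranks; no ties here).
rank(x): 10->4, 4->3, 11->5, 1->1, 14->6, 3->2
rank(y): 2->2, 3->3, 5->5, 4->4, 6->6, 1->1
Step 2: d_i = R_x(i) - R_y(i); compute d_i^2.
  (4-2)^2=4, (3-3)^2=0, (5-5)^2=0, (1-4)^2=9, (6-6)^2=0, (2-1)^2=1
sum(d^2) = 14.
Step 3: rho = 1 - 6*14 / (6*(6^2 - 1)) = 1 - 84/210 = 0.600000.
Step 4: Under H0, t = rho * sqrt((n-2)/(1-rho^2)) = 1.5000 ~ t(4).
Step 5: Two-sided p-value from the t-distribution with 4 df = 0.208000.
Step 6: alpha = 0.1. fail to reject H0.

rho = 0.6000, p = 0.208000, fail to reject H0 at alpha = 0.1.


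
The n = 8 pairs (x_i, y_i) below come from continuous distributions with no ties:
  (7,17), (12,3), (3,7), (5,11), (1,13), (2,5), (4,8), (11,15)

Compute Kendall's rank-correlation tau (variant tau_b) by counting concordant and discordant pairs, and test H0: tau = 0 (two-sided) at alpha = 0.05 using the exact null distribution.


Step 1: Enumerate the 28 unordered pairs (i,j) with i<j and classify each by sign(x_j-x_i) * sign(y_j-y_i).
  (1,2):dx=+5,dy=-14->D; (1,3):dx=-4,dy=-10->C; (1,4):dx=-2,dy=-6->C; (1,5):dx=-6,dy=-4->C
  (1,6):dx=-5,dy=-12->C; (1,7):dx=-3,dy=-9->C; (1,8):dx=+4,dy=-2->D; (2,3):dx=-9,dy=+4->D
  (2,4):dx=-7,dy=+8->D; (2,5):dx=-11,dy=+10->D; (2,6):dx=-10,dy=+2->D; (2,7):dx=-8,dy=+5->D
  (2,8):dx=-1,dy=+12->D; (3,4):dx=+2,dy=+4->C; (3,5):dx=-2,dy=+6->D; (3,6):dx=-1,dy=-2->C
  (3,7):dx=+1,dy=+1->C; (3,8):dx=+8,dy=+8->C; (4,5):dx=-4,dy=+2->D; (4,6):dx=-3,dy=-6->C
  (4,7):dx=-1,dy=-3->C; (4,8):dx=+6,dy=+4->C; (5,6):dx=+1,dy=-8->D; (5,7):dx=+3,dy=-5->D
  (5,8):dx=+10,dy=+2->C; (6,7):dx=+2,dy=+3->C; (6,8):dx=+9,dy=+10->C; (7,8):dx=+7,dy=+7->C
Step 2: C = 16, D = 12, total pairs = 28.
Step 3: tau = (C - D)/(n(n-1)/2) = (16 - 12)/28 = 0.142857.
Step 4: Exact two-sided p-value (enumerate n! = 40320 permutations of y under H0): p = 0.719544.
Step 5: alpha = 0.05. fail to reject H0.

tau_b = 0.1429 (C=16, D=12), p = 0.719544, fail to reject H0.


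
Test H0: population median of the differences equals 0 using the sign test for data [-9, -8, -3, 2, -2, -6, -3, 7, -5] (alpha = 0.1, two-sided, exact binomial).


Step 1: Discard zero differences. Original n = 9; n_eff = number of nonzero differences = 9.
Nonzero differences (with sign): -9, -8, -3, +2, -2, -6, -3, +7, -5
Step 2: Count signs: positive = 2, negative = 7.
Step 3: Under H0: P(positive) = 0.5, so the number of positives S ~ Bin(9, 0.5).
Step 4: Two-sided exact p-value = sum of Bin(9,0.5) probabilities at or below the observed probability = 0.179688.
Step 5: alpha = 0.1. fail to reject H0.

n_eff = 9, pos = 2, neg = 7, p = 0.179688, fail to reject H0.


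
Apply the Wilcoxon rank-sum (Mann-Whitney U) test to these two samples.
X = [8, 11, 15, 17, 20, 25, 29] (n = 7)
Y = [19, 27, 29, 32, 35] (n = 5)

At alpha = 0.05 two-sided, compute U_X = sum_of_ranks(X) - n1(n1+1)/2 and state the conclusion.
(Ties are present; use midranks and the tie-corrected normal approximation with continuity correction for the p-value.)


Step 1: Combine and sort all 12 observations; assign midranks.
sorted (value, group): (8,X), (11,X), (15,X), (17,X), (19,Y), (20,X), (25,X), (27,Y), (29,X), (29,Y), (32,Y), (35,Y)
ranks: 8->1, 11->2, 15->3, 17->4, 19->5, 20->6, 25->7, 27->8, 29->9.5, 29->9.5, 32->11, 35->12
Step 2: Rank sum for X: R1 = 1 + 2 + 3 + 4 + 6 + 7 + 9.5 = 32.5.
Step 3: U_X = R1 - n1(n1+1)/2 = 32.5 - 7*8/2 = 32.5 - 28 = 4.5.
       U_Y = n1*n2 - U_X = 35 - 4.5 = 30.5.
Step 4: Ties are present, so use the tie-corrected normal approximation (with continuity correction) for the p-value.
Step 5: p-value = 0.041997; compare to alpha = 0.05. reject H0.

U_X = 4.5, p = 0.041997, reject H0 at alpha = 0.05.


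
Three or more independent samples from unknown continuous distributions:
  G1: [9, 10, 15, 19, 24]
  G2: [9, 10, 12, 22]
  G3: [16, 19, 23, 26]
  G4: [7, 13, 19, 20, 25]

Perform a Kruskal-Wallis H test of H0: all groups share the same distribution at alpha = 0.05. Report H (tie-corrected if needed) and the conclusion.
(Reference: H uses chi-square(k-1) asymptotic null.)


Step 1: Combine all N = 18 observations and assign midranks.
sorted (value, group, rank): (7,G4,1), (9,G1,2.5), (9,G2,2.5), (10,G1,4.5), (10,G2,4.5), (12,G2,6), (13,G4,7), (15,G1,8), (16,G3,9), (19,G1,11), (19,G3,11), (19,G4,11), (20,G4,13), (22,G2,14), (23,G3,15), (24,G1,16), (25,G4,17), (26,G3,18)
Step 2: Sum ranks within each group.
R_1 = 42 (n_1 = 5)
R_2 = 27 (n_2 = 4)
R_3 = 53 (n_3 = 4)
R_4 = 49 (n_4 = 5)
Step 3: H = 12/(N(N+1)) * sum(R_i^2/n_i) - 3(N+1)
     = 12/(18*19) * (42^2/5 + 27^2/4 + 53^2/4 + 49^2/5) - 3*19
     = 0.035088 * 1717.5 - 57
     = 3.263158.
Step 4: Ties present; correction factor C = 1 - 36/(18^3 - 18) = 0.993808. Corrected H = 3.263158 / 0.993808 = 3.283489.
Step 5: Under H0, H ~ chi^2(3); p-value = 0.349947.
Step 6: alpha = 0.05. fail to reject H0.

H = 3.2835, df = 3, p = 0.349947, fail to reject H0.


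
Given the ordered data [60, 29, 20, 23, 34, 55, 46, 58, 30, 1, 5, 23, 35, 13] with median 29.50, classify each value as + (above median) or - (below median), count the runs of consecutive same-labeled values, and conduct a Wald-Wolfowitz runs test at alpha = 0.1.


Step 1: Compute median = 29.50; label A = above, B = below.
Labels in order: ABBBAAAAABBBAB  (n_A = 7, n_B = 7)
Step 2: Count runs R = 6.
Step 3: Under H0 (random ordering), E[R] = 2*n_A*n_B/(n_A+n_B) + 1 = 2*7*7/14 + 1 = 8.0000.
        Var[R] = 2*n_A*n_B*(2*n_A*n_B - n_A - n_B) / ((n_A+n_B)^2 * (n_A+n_B-1)) = 8232/2548 = 3.2308.
        SD[R] = 1.7974.
Step 4: Continuity-corrected z = (R + 0.5 - E[R]) / SD[R] = (6 + 0.5 - 8.0000) / 1.7974 = -0.8345.
Step 5: Two-sided p-value via normal approximation = 2*(1 - Phi(|z|)) = 0.403986.
Step 6: alpha = 0.1. fail to reject H0.

R = 6, z = -0.8345, p = 0.403986, fail to reject H0.


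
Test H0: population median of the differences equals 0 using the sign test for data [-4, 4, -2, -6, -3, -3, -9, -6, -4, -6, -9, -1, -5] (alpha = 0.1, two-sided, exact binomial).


Step 1: Discard zero differences. Original n = 13; n_eff = number of nonzero differences = 13.
Nonzero differences (with sign): -4, +4, -2, -6, -3, -3, -9, -6, -4, -6, -9, -1, -5
Step 2: Count signs: positive = 1, negative = 12.
Step 3: Under H0: P(positive) = 0.5, so the number of positives S ~ Bin(13, 0.5).
Step 4: Two-sided exact p-value = sum of Bin(13,0.5) probabilities at or below the observed probability = 0.003418.
Step 5: alpha = 0.1. reject H0.

n_eff = 13, pos = 1, neg = 12, p = 0.003418, reject H0.


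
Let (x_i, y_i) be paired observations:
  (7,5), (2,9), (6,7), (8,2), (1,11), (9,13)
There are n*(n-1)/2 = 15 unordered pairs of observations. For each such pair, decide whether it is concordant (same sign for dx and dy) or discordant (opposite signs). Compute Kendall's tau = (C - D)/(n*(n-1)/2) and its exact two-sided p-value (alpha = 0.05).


Step 1: Enumerate the 15 unordered pairs (i,j) with i<j and classify each by sign(x_j-x_i) * sign(y_j-y_i).
  (1,2):dx=-5,dy=+4->D; (1,3):dx=-1,dy=+2->D; (1,4):dx=+1,dy=-3->D; (1,5):dx=-6,dy=+6->D
  (1,6):dx=+2,dy=+8->C; (2,3):dx=+4,dy=-2->D; (2,4):dx=+6,dy=-7->D; (2,5):dx=-1,dy=+2->D
  (2,6):dx=+7,dy=+4->C; (3,4):dx=+2,dy=-5->D; (3,5):dx=-5,dy=+4->D; (3,6):dx=+3,dy=+6->C
  (4,5):dx=-7,dy=+9->D; (4,6):dx=+1,dy=+11->C; (5,6):dx=+8,dy=+2->C
Step 2: C = 5, D = 10, total pairs = 15.
Step 3: tau = (C - D)/(n(n-1)/2) = (5 - 10)/15 = -0.333333.
Step 4: Exact two-sided p-value (enumerate n! = 720 permutations of y under H0): p = 0.469444.
Step 5: alpha = 0.05. fail to reject H0.

tau_b = -0.3333 (C=5, D=10), p = 0.469444, fail to reject H0.


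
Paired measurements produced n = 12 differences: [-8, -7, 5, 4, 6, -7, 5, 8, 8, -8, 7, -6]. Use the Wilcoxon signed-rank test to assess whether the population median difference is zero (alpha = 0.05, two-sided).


Step 1: Drop any zero differences (none here) and take |d_i|.
|d| = [8, 7, 5, 4, 6, 7, 5, 8, 8, 8, 7, 6]
Step 2: Midrank |d_i| (ties get averaged ranks).
ranks: |8|->10.5, |7|->7, |5|->2.5, |4|->1, |6|->4.5, |7|->7, |5|->2.5, |8|->10.5, |8|->10.5, |8|->10.5, |7|->7, |6|->4.5
Step 3: Attach original signs; sum ranks with positive sign and with negative sign.
W+ = 2.5 + 1 + 4.5 + 2.5 + 10.5 + 10.5 + 7 = 38.5
W- = 10.5 + 7 + 7 + 10.5 + 4.5 = 39.5
(Check: W+ + W- = 78 should equal n(n+1)/2 = 78.)
Step 4: Test statistic W = min(W+, W-) = 38.5.
Step 5: Ties in |d|, so use the tie-corrected normal approximation.
        E[W] = n(n+1)/4 = 12*13/4 = 39.
        Tie groups: |d|=5 (t=2), |d|=6 (t=2), |d|=7 (t=3), |d|=8 (t=4); sum(t^3 - t) = 96.
        Var[W] = n(n+1)(2n+1)/24 - sum(t^3-t)/48 = 3900/24 - 96/48 = 160.5.
        z = (W - E[W]) / sqrt(Var[W]) = (38.5 - 39) / 12.6689 = -0.0395.
        Two-sided p = 2*Phi(z) = 0.968518.
Step 6: alpha = 0.05. fail to reject H0.

W+ = 38.5, W- = 39.5, W = min = 38.5, p = 0.968518, fail to reject H0.


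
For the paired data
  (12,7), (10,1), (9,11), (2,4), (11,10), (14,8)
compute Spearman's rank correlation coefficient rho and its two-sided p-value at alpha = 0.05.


Step 1: Rank x and y separately (midranks; no ties here).
rank(x): 12->5, 10->3, 9->2, 2->1, 11->4, 14->6
rank(y): 7->3, 1->1, 11->6, 4->2, 10->5, 8->4
Step 2: d_i = R_x(i) - R_y(i); compute d_i^2.
  (5-3)^2=4, (3-1)^2=4, (2-6)^2=16, (1-2)^2=1, (4-5)^2=1, (6-4)^2=4
sum(d^2) = 30.
Step 3: rho = 1 - 6*30 / (6*(6^2 - 1)) = 1 - 180/210 = 0.142857.
Step 4: Under H0, t = rho * sqrt((n-2)/(1-rho^2)) = 0.2887 ~ t(4).
Step 5: Two-sided p-value from the t-distribution with 4 df = 0.787172.
Step 6: alpha = 0.05. fail to reject H0.

rho = 0.1429, p = 0.787172, fail to reject H0 at alpha = 0.05.


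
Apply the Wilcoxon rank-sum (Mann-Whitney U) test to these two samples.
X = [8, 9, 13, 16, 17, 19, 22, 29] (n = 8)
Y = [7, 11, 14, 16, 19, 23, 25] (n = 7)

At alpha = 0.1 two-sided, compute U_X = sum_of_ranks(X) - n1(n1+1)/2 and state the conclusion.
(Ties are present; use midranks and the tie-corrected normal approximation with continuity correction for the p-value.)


Step 1: Combine and sort all 15 observations; assign midranks.
sorted (value, group): (7,Y), (8,X), (9,X), (11,Y), (13,X), (14,Y), (16,X), (16,Y), (17,X), (19,X), (19,Y), (22,X), (23,Y), (25,Y), (29,X)
ranks: 7->1, 8->2, 9->3, 11->4, 13->5, 14->6, 16->7.5, 16->7.5, 17->9, 19->10.5, 19->10.5, 22->12, 23->13, 25->14, 29->15
Step 2: Rank sum for X: R1 = 2 + 3 + 5 + 7.5 + 9 + 10.5 + 12 + 15 = 64.
Step 3: U_X = R1 - n1(n1+1)/2 = 64 - 8*9/2 = 64 - 36 = 28.
       U_Y = n1*n2 - U_X = 56 - 28 = 28.
Step 4: Ties are present, so use the tie-corrected normal approximation (with continuity correction) for the p-value.
Step 5: p-value = 1.000000; compare to alpha = 0.1. fail to reject H0.

U_X = 28, p = 1.000000, fail to reject H0 at alpha = 0.1.


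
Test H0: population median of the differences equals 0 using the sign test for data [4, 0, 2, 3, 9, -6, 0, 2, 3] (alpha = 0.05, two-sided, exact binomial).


Step 1: Discard zero differences. Original n = 9; n_eff = number of nonzero differences = 7.
Nonzero differences (with sign): +4, +2, +3, +9, -6, +2, +3
Step 2: Count signs: positive = 6, negative = 1.
Step 3: Under H0: P(positive) = 0.5, so the number of positives S ~ Bin(7, 0.5).
Step 4: Two-sided exact p-value = sum of Bin(7,0.5) probabilities at or below the observed probability = 0.125000.
Step 5: alpha = 0.05. fail to reject H0.

n_eff = 7, pos = 6, neg = 1, p = 0.125000, fail to reject H0.


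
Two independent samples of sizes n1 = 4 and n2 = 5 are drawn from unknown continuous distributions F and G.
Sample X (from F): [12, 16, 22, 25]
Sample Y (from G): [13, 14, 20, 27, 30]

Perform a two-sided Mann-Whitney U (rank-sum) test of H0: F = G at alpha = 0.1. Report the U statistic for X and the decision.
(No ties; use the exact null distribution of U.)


Step 1: Combine and sort all 9 observations; assign midranks.
sorted (value, group): (12,X), (13,Y), (14,Y), (16,X), (20,Y), (22,X), (25,X), (27,Y), (30,Y)
ranks: 12->1, 13->2, 14->3, 16->4, 20->5, 22->6, 25->7, 27->8, 30->9
Step 2: Rank sum for X: R1 = 1 + 4 + 6 + 7 = 18.
Step 3: U_X = R1 - n1(n1+1)/2 = 18 - 4*5/2 = 18 - 10 = 8.
       U_Y = n1*n2 - U_X = 20 - 8 = 12.
Step 4: No ties, so the exact null distribution of U (based on enumerating the C(9,4) = 126 equally likely rank assignments) gives the two-sided p-value.
Step 5: p-value = 0.730159; compare to alpha = 0.1. fail to reject H0.

U_X = 8, p = 0.730159, fail to reject H0 at alpha = 0.1.


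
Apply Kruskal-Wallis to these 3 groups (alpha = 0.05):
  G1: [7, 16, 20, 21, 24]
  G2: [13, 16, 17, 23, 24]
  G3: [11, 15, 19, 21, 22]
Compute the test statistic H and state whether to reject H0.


Step 1: Combine all N = 15 observations and assign midranks.
sorted (value, group, rank): (7,G1,1), (11,G3,2), (13,G2,3), (15,G3,4), (16,G1,5.5), (16,G2,5.5), (17,G2,7), (19,G3,8), (20,G1,9), (21,G1,10.5), (21,G3,10.5), (22,G3,12), (23,G2,13), (24,G1,14.5), (24,G2,14.5)
Step 2: Sum ranks within each group.
R_1 = 40.5 (n_1 = 5)
R_2 = 43 (n_2 = 5)
R_3 = 36.5 (n_3 = 5)
Step 3: H = 12/(N(N+1)) * sum(R_i^2/n_i) - 3(N+1)
     = 12/(15*16) * (40.5^2/5 + 43^2/5 + 36.5^2/5) - 3*16
     = 0.050000 * 964.3 - 48
     = 0.215000.
Step 4: Ties present; correction factor C = 1 - 18/(15^3 - 15) = 0.994643. Corrected H = 0.215000 / 0.994643 = 0.216158.
Step 5: Under H0, H ~ chi^2(2); p-value = 0.897557.
Step 6: alpha = 0.05. fail to reject H0.

H = 0.2162, df = 2, p = 0.897557, fail to reject H0.


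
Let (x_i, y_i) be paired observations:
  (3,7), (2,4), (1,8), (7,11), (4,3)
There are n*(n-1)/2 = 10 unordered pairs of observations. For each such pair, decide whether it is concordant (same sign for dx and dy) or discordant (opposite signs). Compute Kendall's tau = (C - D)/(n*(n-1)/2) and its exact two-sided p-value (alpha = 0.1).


Step 1: Enumerate the 10 unordered pairs (i,j) with i<j and classify each by sign(x_j-x_i) * sign(y_j-y_i).
  (1,2):dx=-1,dy=-3->C; (1,3):dx=-2,dy=+1->D; (1,4):dx=+4,dy=+4->C; (1,5):dx=+1,dy=-4->D
  (2,3):dx=-1,dy=+4->D; (2,4):dx=+5,dy=+7->C; (2,5):dx=+2,dy=-1->D; (3,4):dx=+6,dy=+3->C
  (3,5):dx=+3,dy=-5->D; (4,5):dx=-3,dy=-8->C
Step 2: C = 5, D = 5, total pairs = 10.
Step 3: tau = (C - D)/(n(n-1)/2) = (5 - 5)/10 = 0.000000.
Step 4: Exact two-sided p-value (enumerate n! = 120 permutations of y under H0): p = 1.000000.
Step 5: alpha = 0.1. fail to reject H0.

tau_b = 0.0000 (C=5, D=5), p = 1.000000, fail to reject H0.


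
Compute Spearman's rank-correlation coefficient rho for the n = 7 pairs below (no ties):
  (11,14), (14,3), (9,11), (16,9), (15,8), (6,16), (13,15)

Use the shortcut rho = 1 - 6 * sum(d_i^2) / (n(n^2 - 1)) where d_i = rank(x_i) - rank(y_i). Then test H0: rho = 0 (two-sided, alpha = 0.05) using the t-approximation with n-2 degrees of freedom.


Step 1: Rank x and y separately (midranks; no ties here).
rank(x): 11->3, 14->5, 9->2, 16->7, 15->6, 6->1, 13->4
rank(y): 14->5, 3->1, 11->4, 9->3, 8->2, 16->7, 15->6
Step 2: d_i = R_x(i) - R_y(i); compute d_i^2.
  (3-5)^2=4, (5-1)^2=16, (2-4)^2=4, (7-3)^2=16, (6-2)^2=16, (1-7)^2=36, (4-6)^2=4
sum(d^2) = 96.
Step 3: rho = 1 - 6*96 / (7*(7^2 - 1)) = 1 - 576/336 = -0.714286.
Step 4: Under H0, t = rho * sqrt((n-2)/(1-rho^2)) = -2.2822 ~ t(5).
Step 5: Two-sided p-value from the t-distribution with 5 df = 0.071344.
Step 6: alpha = 0.05. fail to reject H0.

rho = -0.7143, p = 0.071344, fail to reject H0 at alpha = 0.05.


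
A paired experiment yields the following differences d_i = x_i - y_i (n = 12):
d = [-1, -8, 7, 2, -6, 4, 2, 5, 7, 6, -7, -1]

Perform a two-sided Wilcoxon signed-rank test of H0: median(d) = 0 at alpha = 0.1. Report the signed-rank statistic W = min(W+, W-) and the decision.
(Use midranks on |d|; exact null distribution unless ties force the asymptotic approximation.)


Step 1: Drop any zero differences (none here) and take |d_i|.
|d| = [1, 8, 7, 2, 6, 4, 2, 5, 7, 6, 7, 1]
Step 2: Midrank |d_i| (ties get averaged ranks).
ranks: |1|->1.5, |8|->12, |7|->10, |2|->3.5, |6|->7.5, |4|->5, |2|->3.5, |5|->6, |7|->10, |6|->7.5, |7|->10, |1|->1.5
Step 3: Attach original signs; sum ranks with positive sign and with negative sign.
W+ = 10 + 3.5 + 5 + 3.5 + 6 + 10 + 7.5 = 45.5
W- = 1.5 + 12 + 7.5 + 10 + 1.5 = 32.5
(Check: W+ + W- = 78 should equal n(n+1)/2 = 78.)
Step 4: Test statistic W = min(W+, W-) = 32.5.
Step 5: Ties in |d|, so use the tie-corrected normal approximation.
        E[W] = n(n+1)/4 = 12*13/4 = 39.
        Tie groups: |d|=1 (t=2), |d|=2 (t=2), |d|=6 (t=2), |d|=7 (t=3); sum(t^3 - t) = 42.
        Var[W] = n(n+1)(2n+1)/24 - sum(t^3-t)/48 = 3900/24 - 42/48 = 161.625.
        z = (W - E[W]) / sqrt(Var[W]) = (32.5 - 39) / 12.7132 = -0.5113.
        Two-sided p = 2*Phi(z) = 0.609155.
Step 6: alpha = 0.1. fail to reject H0.

W+ = 45.5, W- = 32.5, W = min = 32.5, p = 0.609155, fail to reject H0.


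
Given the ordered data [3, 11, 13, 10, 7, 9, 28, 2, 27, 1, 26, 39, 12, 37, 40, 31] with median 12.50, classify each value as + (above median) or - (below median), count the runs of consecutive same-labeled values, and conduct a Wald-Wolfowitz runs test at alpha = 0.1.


Step 1: Compute median = 12.50; label A = above, B = below.
Labels in order: BBABBBABABAABAAA  (n_A = 8, n_B = 8)
Step 2: Count runs R = 10.
Step 3: Under H0 (random ordering), E[R] = 2*n_A*n_B/(n_A+n_B) + 1 = 2*8*8/16 + 1 = 9.0000.
        Var[R] = 2*n_A*n_B*(2*n_A*n_B - n_A - n_B) / ((n_A+n_B)^2 * (n_A+n_B-1)) = 14336/3840 = 3.7333.
        SD[R] = 1.9322.
Step 4: Continuity-corrected z = (R - 0.5 - E[R]) / SD[R] = (10 - 0.5 - 9.0000) / 1.9322 = 0.2588.
Step 5: Two-sided p-value via normal approximation = 2*(1 - Phi(|z|)) = 0.795809.
Step 6: alpha = 0.1. fail to reject H0.

R = 10, z = 0.2588, p = 0.795809, fail to reject H0.


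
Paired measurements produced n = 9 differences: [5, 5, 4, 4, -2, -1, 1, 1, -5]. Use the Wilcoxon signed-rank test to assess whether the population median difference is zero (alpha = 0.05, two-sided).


Step 1: Drop any zero differences (none here) and take |d_i|.
|d| = [5, 5, 4, 4, 2, 1, 1, 1, 5]
Step 2: Midrank |d_i| (ties get averaged ranks).
ranks: |5|->8, |5|->8, |4|->5.5, |4|->5.5, |2|->4, |1|->2, |1|->2, |1|->2, |5|->8
Step 3: Attach original signs; sum ranks with positive sign and with negative sign.
W+ = 8 + 8 + 5.5 + 5.5 + 2 + 2 = 31
W- = 4 + 2 + 8 = 14
(Check: W+ + W- = 45 should equal n(n+1)/2 = 45.)
Step 4: Test statistic W = min(W+, W-) = 14.
Step 5: Ties in |d|, so use the tie-corrected normal approximation.
        E[W] = n(n+1)/4 = 9*10/4 = 22.5.
        Tie groups: |d|=1 (t=3), |d|=4 (t=2), |d|=5 (t=3); sum(t^3 - t) = 54.
        Var[W] = n(n+1)(2n+1)/24 - sum(t^3-t)/48 = 1710/24 - 54/48 = 70.125.
        z = (W - E[W]) / sqrt(Var[W]) = (14 - 22.5) / 8.3741 = -1.0150.
        Two-sided p = 2*Phi(z) = 0.310088.
Step 6: alpha = 0.05. fail to reject H0.

W+ = 31, W- = 14, W = min = 14, p = 0.310088, fail to reject H0.


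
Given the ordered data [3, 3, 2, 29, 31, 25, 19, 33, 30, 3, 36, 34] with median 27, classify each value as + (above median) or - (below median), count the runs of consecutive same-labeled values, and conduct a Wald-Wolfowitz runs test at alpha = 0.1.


Step 1: Compute median = 27; label A = above, B = below.
Labels in order: BBBAABBAABAA  (n_A = 6, n_B = 6)
Step 2: Count runs R = 6.
Step 3: Under H0 (random ordering), E[R] = 2*n_A*n_B/(n_A+n_B) + 1 = 2*6*6/12 + 1 = 7.0000.
        Var[R] = 2*n_A*n_B*(2*n_A*n_B - n_A - n_B) / ((n_A+n_B)^2 * (n_A+n_B-1)) = 4320/1584 = 2.7273.
        SD[R] = 1.6514.
Step 4: Continuity-corrected z = (R + 0.5 - E[R]) / SD[R] = (6 + 0.5 - 7.0000) / 1.6514 = -0.3028.
Step 5: Two-sided p-value via normal approximation = 2*(1 - Phi(|z|)) = 0.762069.
Step 6: alpha = 0.1. fail to reject H0.

R = 6, z = -0.3028, p = 0.762069, fail to reject H0.


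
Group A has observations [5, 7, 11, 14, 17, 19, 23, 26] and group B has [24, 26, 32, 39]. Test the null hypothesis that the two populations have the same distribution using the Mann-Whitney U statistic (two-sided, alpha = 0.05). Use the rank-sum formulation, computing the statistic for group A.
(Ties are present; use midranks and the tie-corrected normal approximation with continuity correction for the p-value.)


Step 1: Combine and sort all 12 observations; assign midranks.
sorted (value, group): (5,X), (7,X), (11,X), (14,X), (17,X), (19,X), (23,X), (24,Y), (26,X), (26,Y), (32,Y), (39,Y)
ranks: 5->1, 7->2, 11->3, 14->4, 17->5, 19->6, 23->7, 24->8, 26->9.5, 26->9.5, 32->11, 39->12
Step 2: Rank sum for X: R1 = 1 + 2 + 3 + 4 + 5 + 6 + 7 + 9.5 = 37.5.
Step 3: U_X = R1 - n1(n1+1)/2 = 37.5 - 8*9/2 = 37.5 - 36 = 1.5.
       U_Y = n1*n2 - U_X = 32 - 1.5 = 30.5.
Step 4: Ties are present, so use the tie-corrected normal approximation (with continuity correction) for the p-value.
Step 5: p-value = 0.017221; compare to alpha = 0.05. reject H0.

U_X = 1.5, p = 0.017221, reject H0 at alpha = 0.05.


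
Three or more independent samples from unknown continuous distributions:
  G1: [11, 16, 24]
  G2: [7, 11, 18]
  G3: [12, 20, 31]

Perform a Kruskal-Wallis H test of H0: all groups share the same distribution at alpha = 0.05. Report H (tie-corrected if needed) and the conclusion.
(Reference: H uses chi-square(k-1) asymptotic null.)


Step 1: Combine all N = 9 observations and assign midranks.
sorted (value, group, rank): (7,G2,1), (11,G1,2.5), (11,G2,2.5), (12,G3,4), (16,G1,5), (18,G2,6), (20,G3,7), (24,G1,8), (31,G3,9)
Step 2: Sum ranks within each group.
R_1 = 15.5 (n_1 = 3)
R_2 = 9.5 (n_2 = 3)
R_3 = 20 (n_3 = 3)
Step 3: H = 12/(N(N+1)) * sum(R_i^2/n_i) - 3(N+1)
     = 12/(9*10) * (15.5^2/3 + 9.5^2/3 + 20^2/3) - 3*10
     = 0.133333 * 243.5 - 30
     = 2.466667.
Step 4: Ties present; correction factor C = 1 - 6/(9^3 - 9) = 0.991667. Corrected H = 2.466667 / 0.991667 = 2.487395.
Step 5: Under H0, H ~ chi^2(2); p-value = 0.288316.
Step 6: alpha = 0.05. fail to reject H0.

H = 2.4874, df = 2, p = 0.288316, fail to reject H0.


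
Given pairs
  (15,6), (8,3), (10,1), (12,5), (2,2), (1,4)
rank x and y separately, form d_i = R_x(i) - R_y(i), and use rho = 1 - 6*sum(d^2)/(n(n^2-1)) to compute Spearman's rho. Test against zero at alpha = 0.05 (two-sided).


Step 1: Rank x and y separately (midranks; no ties here).
rank(x): 15->6, 8->3, 10->4, 12->5, 2->2, 1->1
rank(y): 6->6, 3->3, 1->1, 5->5, 2->2, 4->4
Step 2: d_i = R_x(i) - R_y(i); compute d_i^2.
  (6-6)^2=0, (3-3)^2=0, (4-1)^2=9, (5-5)^2=0, (2-2)^2=0, (1-4)^2=9
sum(d^2) = 18.
Step 3: rho = 1 - 6*18 / (6*(6^2 - 1)) = 1 - 108/210 = 0.485714.
Step 4: Under H0, t = rho * sqrt((n-2)/(1-rho^2)) = 1.1113 ~ t(4).
Step 5: Two-sided p-value from the t-distribution with 4 df = 0.328723.
Step 6: alpha = 0.05. fail to reject H0.

rho = 0.4857, p = 0.328723, fail to reject H0 at alpha = 0.05.


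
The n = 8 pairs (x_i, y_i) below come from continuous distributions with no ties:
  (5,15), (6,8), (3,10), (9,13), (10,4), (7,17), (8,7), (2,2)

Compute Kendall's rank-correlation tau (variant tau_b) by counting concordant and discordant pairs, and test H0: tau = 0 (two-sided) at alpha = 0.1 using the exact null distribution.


Step 1: Enumerate the 28 unordered pairs (i,j) with i<j and classify each by sign(x_j-x_i) * sign(y_j-y_i).
  (1,2):dx=+1,dy=-7->D; (1,3):dx=-2,dy=-5->C; (1,4):dx=+4,dy=-2->D; (1,5):dx=+5,dy=-11->D
  (1,6):dx=+2,dy=+2->C; (1,7):dx=+3,dy=-8->D; (1,8):dx=-3,dy=-13->C; (2,3):dx=-3,dy=+2->D
  (2,4):dx=+3,dy=+5->C; (2,5):dx=+4,dy=-4->D; (2,6):dx=+1,dy=+9->C; (2,7):dx=+2,dy=-1->D
  (2,8):dx=-4,dy=-6->C; (3,4):dx=+6,dy=+3->C; (3,5):dx=+7,dy=-6->D; (3,6):dx=+4,dy=+7->C
  (3,7):dx=+5,dy=-3->D; (3,8):dx=-1,dy=-8->C; (4,5):dx=+1,dy=-9->D; (4,6):dx=-2,dy=+4->D
  (4,7):dx=-1,dy=-6->C; (4,8):dx=-7,dy=-11->C; (5,6):dx=-3,dy=+13->D; (5,7):dx=-2,dy=+3->D
  (5,8):dx=-8,dy=-2->C; (6,7):dx=+1,dy=-10->D; (6,8):dx=-5,dy=-15->C; (7,8):dx=-6,dy=-5->C
Step 2: C = 14, D = 14, total pairs = 28.
Step 3: tau = (C - D)/(n(n-1)/2) = (14 - 14)/28 = 0.000000.
Step 4: Exact two-sided p-value (enumerate n! = 40320 permutations of y under H0): p = 1.000000.
Step 5: alpha = 0.1. fail to reject H0.

tau_b = 0.0000 (C=14, D=14), p = 1.000000, fail to reject H0.


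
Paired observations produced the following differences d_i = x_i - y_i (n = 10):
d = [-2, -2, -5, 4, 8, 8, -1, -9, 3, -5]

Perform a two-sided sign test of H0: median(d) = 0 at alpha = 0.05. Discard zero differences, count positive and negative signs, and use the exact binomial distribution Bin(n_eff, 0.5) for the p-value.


Step 1: Discard zero differences. Original n = 10; n_eff = number of nonzero differences = 10.
Nonzero differences (with sign): -2, -2, -5, +4, +8, +8, -1, -9, +3, -5
Step 2: Count signs: positive = 4, negative = 6.
Step 3: Under H0: P(positive) = 0.5, so the number of positives S ~ Bin(10, 0.5).
Step 4: Two-sided exact p-value = sum of Bin(10,0.5) probabilities at or below the observed probability = 0.753906.
Step 5: alpha = 0.05. fail to reject H0.

n_eff = 10, pos = 4, neg = 6, p = 0.753906, fail to reject H0.


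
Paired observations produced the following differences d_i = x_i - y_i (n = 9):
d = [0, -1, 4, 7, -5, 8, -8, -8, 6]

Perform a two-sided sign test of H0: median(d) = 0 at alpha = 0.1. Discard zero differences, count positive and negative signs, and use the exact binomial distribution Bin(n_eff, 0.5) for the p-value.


Step 1: Discard zero differences. Original n = 9; n_eff = number of nonzero differences = 8.
Nonzero differences (with sign): -1, +4, +7, -5, +8, -8, -8, +6
Step 2: Count signs: positive = 4, negative = 4.
Step 3: Under H0: P(positive) = 0.5, so the number of positives S ~ Bin(8, 0.5).
Step 4: Two-sided exact p-value = sum of Bin(8,0.5) probabilities at or below the observed probability = 1.000000.
Step 5: alpha = 0.1. fail to reject H0.

n_eff = 8, pos = 4, neg = 4, p = 1.000000, fail to reject H0.


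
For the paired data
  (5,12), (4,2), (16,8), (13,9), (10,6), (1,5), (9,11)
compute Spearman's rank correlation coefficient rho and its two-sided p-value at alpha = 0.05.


Step 1: Rank x and y separately (midranks; no ties here).
rank(x): 5->3, 4->2, 16->7, 13->6, 10->5, 1->1, 9->4
rank(y): 12->7, 2->1, 8->4, 9->5, 6->3, 5->2, 11->6
Step 2: d_i = R_x(i) - R_y(i); compute d_i^2.
  (3-7)^2=16, (2-1)^2=1, (7-4)^2=9, (6-5)^2=1, (5-3)^2=4, (1-2)^2=1, (4-6)^2=4
sum(d^2) = 36.
Step 3: rho = 1 - 6*36 / (7*(7^2 - 1)) = 1 - 216/336 = 0.357143.
Step 4: Under H0, t = rho * sqrt((n-2)/(1-rho^2)) = 0.8550 ~ t(5).
Step 5: Two-sided p-value from the t-distribution with 5 df = 0.431611.
Step 6: alpha = 0.05. fail to reject H0.

rho = 0.3571, p = 0.431611, fail to reject H0 at alpha = 0.05.


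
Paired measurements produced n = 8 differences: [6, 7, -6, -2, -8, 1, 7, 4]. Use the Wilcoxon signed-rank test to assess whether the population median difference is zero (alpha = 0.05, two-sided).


Step 1: Drop any zero differences (none here) and take |d_i|.
|d| = [6, 7, 6, 2, 8, 1, 7, 4]
Step 2: Midrank |d_i| (ties get averaged ranks).
ranks: |6|->4.5, |7|->6.5, |6|->4.5, |2|->2, |8|->8, |1|->1, |7|->6.5, |4|->3
Step 3: Attach original signs; sum ranks with positive sign and with negative sign.
W+ = 4.5 + 6.5 + 1 + 6.5 + 3 = 21.5
W- = 4.5 + 2 + 8 = 14.5
(Check: W+ + W- = 36 should equal n(n+1)/2 = 36.)
Step 4: Test statistic W = min(W+, W-) = 14.5.
Step 5: Ties in |d|, so use the tie-corrected normal approximation.
        E[W] = n(n+1)/4 = 8*9/4 = 18.
        Tie groups: |d|=6 (t=2), |d|=7 (t=2); sum(t^3 - t) = 12.
        Var[W] = n(n+1)(2n+1)/24 - sum(t^3-t)/48 = 1224/24 - 12/48 = 50.75.
        z = (W - E[W]) / sqrt(Var[W]) = (14.5 - 18) / 7.1239 = -0.4913.
        Two-sided p = 2*Phi(z) = 0.623212.
Step 6: alpha = 0.05. fail to reject H0.

W+ = 21.5, W- = 14.5, W = min = 14.5, p = 0.623212, fail to reject H0.


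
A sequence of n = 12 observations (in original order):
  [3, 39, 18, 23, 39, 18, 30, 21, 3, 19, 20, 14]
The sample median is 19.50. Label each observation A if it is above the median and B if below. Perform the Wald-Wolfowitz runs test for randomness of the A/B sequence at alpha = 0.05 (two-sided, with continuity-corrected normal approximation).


Step 1: Compute median = 19.50; label A = above, B = below.
Labels in order: BABAABAABBAB  (n_A = 6, n_B = 6)
Step 2: Count runs R = 9.
Step 3: Under H0 (random ordering), E[R] = 2*n_A*n_B/(n_A+n_B) + 1 = 2*6*6/12 + 1 = 7.0000.
        Var[R] = 2*n_A*n_B*(2*n_A*n_B - n_A - n_B) / ((n_A+n_B)^2 * (n_A+n_B-1)) = 4320/1584 = 2.7273.
        SD[R] = 1.6514.
Step 4: Continuity-corrected z = (R - 0.5 - E[R]) / SD[R] = (9 - 0.5 - 7.0000) / 1.6514 = 0.9083.
Step 5: Two-sided p-value via normal approximation = 2*(1 - Phi(|z|)) = 0.363722.
Step 6: alpha = 0.05. fail to reject H0.

R = 9, z = 0.9083, p = 0.363722, fail to reject H0.
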